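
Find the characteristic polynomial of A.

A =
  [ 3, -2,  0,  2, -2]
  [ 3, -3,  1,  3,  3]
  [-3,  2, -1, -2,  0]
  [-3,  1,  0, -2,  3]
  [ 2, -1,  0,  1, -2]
x^5 + 5*x^4 + 10*x^3 + 10*x^2 + 5*x + 1

Expanding det(x·I − A) (e.g. by cofactor expansion or by noting that A is similar to its Jordan form J, which has the same characteristic polynomial as A) gives
  χ_A(x) = x^5 + 5*x^4 + 10*x^3 + 10*x^2 + 5*x + 1
which factors as (x + 1)^5. The eigenvalues (with algebraic multiplicities) are λ = -1 with multiplicity 5.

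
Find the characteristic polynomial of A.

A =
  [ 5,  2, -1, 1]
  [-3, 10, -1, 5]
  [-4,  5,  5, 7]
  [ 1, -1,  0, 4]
x^4 - 24*x^3 + 216*x^2 - 864*x + 1296

Expanding det(x·I − A) (e.g. by cofactor expansion or by noting that A is similar to its Jordan form J, which has the same characteristic polynomial as A) gives
  χ_A(x) = x^4 - 24*x^3 + 216*x^2 - 864*x + 1296
which factors as (x - 6)^4. The eigenvalues (with algebraic multiplicities) are λ = 6 with multiplicity 4.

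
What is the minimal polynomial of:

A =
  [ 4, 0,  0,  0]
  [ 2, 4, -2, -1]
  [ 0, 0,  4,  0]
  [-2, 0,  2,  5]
x^2 - 9*x + 20

The characteristic polynomial is χ_A(x) = (x - 5)*(x - 4)^3, so the eigenvalues are known. The minimal polynomial is
  m_A(x) = Π_λ (x − λ)^{k_λ}
where k_λ is the size of the *largest* Jordan block for λ (equivalently, the smallest k with (A − λI)^k v = 0 for every generalised eigenvector v of λ).

  λ = 4: largest Jordan block has size 1, contributing (x − 4)
  λ = 5: largest Jordan block has size 1, contributing (x − 5)

So m_A(x) = (x - 5)*(x - 4) = x^2 - 9*x + 20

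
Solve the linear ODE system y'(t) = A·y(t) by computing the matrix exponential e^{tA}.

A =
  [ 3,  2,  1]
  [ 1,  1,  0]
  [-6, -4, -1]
e^{tA} =
  [2*t*exp(t) + exp(t), 2*t*exp(t), t*exp(t)]
  [t^2*exp(t) + t*exp(t), t^2*exp(t) + exp(t), t^2*exp(t)/2]
  [-2*t^2*exp(t) - 6*t*exp(t), -2*t^2*exp(t) - 4*t*exp(t), -t^2*exp(t) - 2*t*exp(t) + exp(t)]

Strategy: write A = P · J · P⁻¹ where J is a Jordan canonical form, so e^{tA} = P · e^{tJ} · P⁻¹, and e^{tJ} can be computed block-by-block.

A has Jordan form
J =
  [1, 1, 0]
  [0, 1, 1]
  [0, 0, 1]
(up to reordering of blocks).

Per-block formulas:
  For a 3×3 Jordan block J_3(1): exp(t · J_3(1)) = e^(1t)·(I + t·N + (t^2/2)·N^2), where N is the 3×3 nilpotent shift.

After assembling e^{tJ} and conjugating by P, we get:

e^{tA} =
  [2*t*exp(t) + exp(t), 2*t*exp(t), t*exp(t)]
  [t^2*exp(t) + t*exp(t), t^2*exp(t) + exp(t), t^2*exp(t)/2]
  [-2*t^2*exp(t) - 6*t*exp(t), -2*t^2*exp(t) - 4*t*exp(t), -t^2*exp(t) - 2*t*exp(t) + exp(t)]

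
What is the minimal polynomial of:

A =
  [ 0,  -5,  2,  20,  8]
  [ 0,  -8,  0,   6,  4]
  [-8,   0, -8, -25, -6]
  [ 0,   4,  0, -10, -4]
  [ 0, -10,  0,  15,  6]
x^2 + 8*x + 16

The characteristic polynomial is χ_A(x) = (x + 4)^5, so the eigenvalues are known. The minimal polynomial is
  m_A(x) = Π_λ (x − λ)^{k_λ}
where k_λ is the size of the *largest* Jordan block for λ (equivalently, the smallest k with (A − λI)^k v = 0 for every generalised eigenvector v of λ).

  λ = -4: largest Jordan block has size 2, contributing (x + 4)^2

So m_A(x) = (x + 4)^2 = x^2 + 8*x + 16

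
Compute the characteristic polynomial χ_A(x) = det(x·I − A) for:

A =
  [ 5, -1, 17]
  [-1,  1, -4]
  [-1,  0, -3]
x^3 - 3*x^2 + 3*x - 1

Expanding det(x·I − A) (e.g. by cofactor expansion or by noting that A is similar to its Jordan form J, which has the same characteristic polynomial as A) gives
  χ_A(x) = x^3 - 3*x^2 + 3*x - 1
which factors as (x - 1)^3. The eigenvalues (with algebraic multiplicities) are λ = 1 with multiplicity 3.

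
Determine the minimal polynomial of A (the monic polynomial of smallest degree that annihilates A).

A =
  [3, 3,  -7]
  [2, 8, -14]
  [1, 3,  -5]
x^2 - 4*x + 4

The characteristic polynomial is χ_A(x) = (x - 2)^3, so the eigenvalues are known. The minimal polynomial is
  m_A(x) = Π_λ (x − λ)^{k_λ}
where k_λ is the size of the *largest* Jordan block for λ (equivalently, the smallest k with (A − λI)^k v = 0 for every generalised eigenvector v of λ).

  λ = 2: largest Jordan block has size 2, contributing (x − 2)^2

So m_A(x) = (x - 2)^2 = x^2 - 4*x + 4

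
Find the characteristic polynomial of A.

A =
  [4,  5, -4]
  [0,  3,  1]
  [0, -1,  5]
x^3 - 12*x^2 + 48*x - 64

Expanding det(x·I − A) (e.g. by cofactor expansion or by noting that A is similar to its Jordan form J, which has the same characteristic polynomial as A) gives
  χ_A(x) = x^3 - 12*x^2 + 48*x - 64
which factors as (x - 4)^3. The eigenvalues (with algebraic multiplicities) are λ = 4 with multiplicity 3.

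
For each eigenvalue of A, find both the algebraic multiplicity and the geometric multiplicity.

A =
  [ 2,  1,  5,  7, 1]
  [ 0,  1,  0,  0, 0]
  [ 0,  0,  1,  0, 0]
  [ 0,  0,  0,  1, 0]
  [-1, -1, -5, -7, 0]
λ = 1: alg = 5, geom = 4

Step 1 — factor the characteristic polynomial to read off the algebraic multiplicities:
  χ_A(x) = (x - 1)^5

Step 2 — compute geometric multiplicities via the rank-nullity identity g(λ) = n − rank(A − λI):
  rank(A − (1)·I) = 1, so dim ker(A − (1)·I) = n − 1 = 4

Summary:
  λ = 1: algebraic multiplicity = 5, geometric multiplicity = 4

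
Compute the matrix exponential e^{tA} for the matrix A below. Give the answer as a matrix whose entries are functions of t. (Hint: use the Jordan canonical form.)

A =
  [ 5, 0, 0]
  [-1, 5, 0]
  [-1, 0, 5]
e^{tA} =
  [exp(5*t), 0, 0]
  [-t*exp(5*t), exp(5*t), 0]
  [-t*exp(5*t), 0, exp(5*t)]

Strategy: write A = P · J · P⁻¹ where J is a Jordan canonical form, so e^{tA} = P · e^{tJ} · P⁻¹, and e^{tJ} can be computed block-by-block.

A has Jordan form
J =
  [5, 1, 0]
  [0, 5, 0]
  [0, 0, 5]
(up to reordering of blocks).

Per-block formulas:
  For a 2×2 Jordan block J_2(5): exp(t · J_2(5)) = e^(5t)·(I + t·N), where N is the 2×2 nilpotent shift.
  For a 1×1 block at λ = 5: exp(t · [5]) = [e^(5t)].

After assembling e^{tJ} and conjugating by P, we get:

e^{tA} =
  [exp(5*t), 0, 0]
  [-t*exp(5*t), exp(5*t), 0]
  [-t*exp(5*t), 0, exp(5*t)]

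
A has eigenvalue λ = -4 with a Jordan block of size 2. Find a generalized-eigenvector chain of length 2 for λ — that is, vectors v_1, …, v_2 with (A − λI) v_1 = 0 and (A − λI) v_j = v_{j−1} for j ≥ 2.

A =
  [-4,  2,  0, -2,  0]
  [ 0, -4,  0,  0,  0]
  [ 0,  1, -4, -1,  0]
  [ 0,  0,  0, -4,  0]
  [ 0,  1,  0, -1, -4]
A Jordan chain for λ = -4 of length 2:
v_1 = (2, 0, 1, 0, 1)ᵀ
v_2 = (0, 1, 0, 0, 0)ᵀ

Let N = A − (-4)·I. We want v_2 with N^2 v_2 = 0 but N^1 v_2 ≠ 0; then v_{j-1} := N · v_j for j = 2, …, 2.

Pick v_2 = (0, 1, 0, 0, 0)ᵀ.
Then v_1 = N · v_2 = (2, 0, 1, 0, 1)ᵀ.

Sanity check: (A − (-4)·I) v_1 = (0, 0, 0, 0, 0)ᵀ = 0. ✓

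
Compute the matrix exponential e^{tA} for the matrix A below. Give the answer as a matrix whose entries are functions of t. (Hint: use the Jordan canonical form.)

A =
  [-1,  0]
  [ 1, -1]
e^{tA} =
  [exp(-t), 0]
  [t*exp(-t), exp(-t)]

Strategy: write A = P · J · P⁻¹ where J is a Jordan canonical form, so e^{tA} = P · e^{tJ} · P⁻¹, and e^{tJ} can be computed block-by-block.

A has Jordan form
J =
  [-1,  1]
  [ 0, -1]
(up to reordering of blocks).

Per-block formulas:
  For a 2×2 Jordan block J_2(-1): exp(t · J_2(-1)) = e^(-1t)·(I + t·N), where N is the 2×2 nilpotent shift.

After assembling e^{tJ} and conjugating by P, we get:

e^{tA} =
  [exp(-t), 0]
  [t*exp(-t), exp(-t)]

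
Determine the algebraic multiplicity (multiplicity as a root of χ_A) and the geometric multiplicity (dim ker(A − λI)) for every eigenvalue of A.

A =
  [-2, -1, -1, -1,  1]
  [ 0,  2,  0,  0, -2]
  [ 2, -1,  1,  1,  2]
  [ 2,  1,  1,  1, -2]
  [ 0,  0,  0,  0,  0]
λ = 0: alg = 4, geom = 2; λ = 2: alg = 1, geom = 1

Step 1 — factor the characteristic polynomial to read off the algebraic multiplicities:
  χ_A(x) = x^4*(x - 2)

Step 2 — compute geometric multiplicities via the rank-nullity identity g(λ) = n − rank(A − λI):
  rank(A − (0)·I) = 3, so dim ker(A − (0)·I) = n − 3 = 2
  rank(A − (2)·I) = 4, so dim ker(A − (2)·I) = n − 4 = 1

Summary:
  λ = 0: algebraic multiplicity = 4, geometric multiplicity = 2
  λ = 2: algebraic multiplicity = 1, geometric multiplicity = 1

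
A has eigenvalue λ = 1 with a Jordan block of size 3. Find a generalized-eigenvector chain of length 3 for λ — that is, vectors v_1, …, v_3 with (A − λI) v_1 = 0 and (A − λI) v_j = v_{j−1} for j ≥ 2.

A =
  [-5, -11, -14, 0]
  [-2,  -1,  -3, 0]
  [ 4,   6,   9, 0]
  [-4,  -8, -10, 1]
A Jordan chain for λ = 1 of length 3:
v_1 = (2, 4, -4, 0)ᵀ
v_2 = (-6, -2, 4, -4)ᵀ
v_3 = (1, 0, 0, 0)ᵀ

Let N = A − (1)·I. We want v_3 with N^3 v_3 = 0 but N^2 v_3 ≠ 0; then v_{j-1} := N · v_j for j = 3, …, 2.

Pick v_3 = (1, 0, 0, 0)ᵀ.
Then v_2 = N · v_3 = (-6, -2, 4, -4)ᵀ.
Then v_1 = N · v_2 = (2, 4, -4, 0)ᵀ.

Sanity check: (A − (1)·I) v_1 = (0, 0, 0, 0)ᵀ = 0. ✓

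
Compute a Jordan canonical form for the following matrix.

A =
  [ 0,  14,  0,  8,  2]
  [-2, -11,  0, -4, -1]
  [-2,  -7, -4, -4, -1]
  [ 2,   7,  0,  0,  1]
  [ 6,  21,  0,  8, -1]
J_1(-4) ⊕ J_1(-4) ⊕ J_1(-4) ⊕ J_2(-2)

The characteristic polynomial is
  det(x·I − A) = x^5 + 16*x^4 + 100*x^3 + 304*x^2 + 448*x + 256 = (x + 2)^2*(x + 4)^3

Eigenvalues and multiplicities (the geometric multiplicity of λ is n − rank(A − λI), which equals the number of Jordan blocks for λ):
  λ = -4: algebraic multiplicity = 3, geometric multiplicity = 3
  λ = -2: algebraic multiplicity = 2, geometric multiplicity = 1

Determining the block sizes for each eigenvalue:
  λ = -4: gm = am = 3, so every block has size 1 → block sizes [1, 1, 1]
  λ = -2: one block (gm = 1), so the single block has size am = 2 → block sizes [2]

Assembling the blocks gives a Jordan form
J =
  [-4,  0,  0,  0,  0]
  [ 0, -4,  0,  0,  0]
  [ 0,  0, -4,  0,  0]
  [ 0,  0,  0, -2,  1]
  [ 0,  0,  0,  0, -2]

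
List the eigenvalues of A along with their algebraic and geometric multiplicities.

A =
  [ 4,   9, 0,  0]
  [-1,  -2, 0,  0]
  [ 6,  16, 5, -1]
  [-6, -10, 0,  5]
λ = 1: alg = 2, geom = 1; λ = 5: alg = 2, geom = 1

Step 1 — factor the characteristic polynomial to read off the algebraic multiplicities:
  χ_A(x) = (x - 5)^2*(x - 1)^2

Step 2 — compute geometric multiplicities via the rank-nullity identity g(λ) = n − rank(A − λI):
  rank(A − (1)·I) = 3, so dim ker(A − (1)·I) = n − 3 = 1
  rank(A − (5)·I) = 3, so dim ker(A − (5)·I) = n − 3 = 1

Summary:
  λ = 1: algebraic multiplicity = 2, geometric multiplicity = 1
  λ = 5: algebraic multiplicity = 2, geometric multiplicity = 1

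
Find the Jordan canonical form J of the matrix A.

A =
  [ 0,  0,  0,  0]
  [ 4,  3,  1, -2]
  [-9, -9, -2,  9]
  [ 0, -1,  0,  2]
J_1(0) ⊕ J_3(1)

The characteristic polynomial is
  det(x·I − A) = x^4 - 3*x^3 + 3*x^2 - x = x*(x - 1)^3

Eigenvalues and multiplicities (the geometric multiplicity of λ is n − rank(A − λI), which equals the number of Jordan blocks for λ):
  λ = 0: algebraic multiplicity = 1, geometric multiplicity = 1
  λ = 1: algebraic multiplicity = 3, geometric multiplicity = 1

Determining the block sizes for each eigenvalue:
  λ = 0: one block (gm = 1), so the single block has size am = 1 → block sizes [1]
  λ = 1: one block (gm = 1), so the single block has size am = 3 → block sizes [3]

Assembling the blocks gives a Jordan form
J =
  [0, 0, 0, 0]
  [0, 1, 1, 0]
  [0, 0, 1, 1]
  [0, 0, 0, 1]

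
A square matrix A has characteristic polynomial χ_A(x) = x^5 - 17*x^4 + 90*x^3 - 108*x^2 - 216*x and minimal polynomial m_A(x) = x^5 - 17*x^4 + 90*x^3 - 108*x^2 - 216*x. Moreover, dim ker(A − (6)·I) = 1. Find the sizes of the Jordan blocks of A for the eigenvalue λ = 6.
Block sizes for λ = 6: [3]

Step 1 — from the characteristic polynomial, algebraic multiplicity of λ = 6 is 3. From dim ker(A − (6)·I) = 1, there are exactly 1 Jordan blocks for λ = 6.
Step 2 — from the minimal polynomial, the factor (x − 6)^3 tells us the largest block for λ = 6 has size 3.
Step 3 — with total size 3, 1 blocks, and largest block 3, the block sizes (in nonincreasing order) are [3].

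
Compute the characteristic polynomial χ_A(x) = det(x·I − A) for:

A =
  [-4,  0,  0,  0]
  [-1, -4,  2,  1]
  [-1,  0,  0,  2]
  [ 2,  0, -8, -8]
x^4 + 16*x^3 + 96*x^2 + 256*x + 256

Expanding det(x·I − A) (e.g. by cofactor expansion or by noting that A is similar to its Jordan form J, which has the same characteristic polynomial as A) gives
  χ_A(x) = x^4 + 16*x^3 + 96*x^2 + 256*x + 256
which factors as (x + 4)^4. The eigenvalues (with algebraic multiplicities) are λ = -4 with multiplicity 4.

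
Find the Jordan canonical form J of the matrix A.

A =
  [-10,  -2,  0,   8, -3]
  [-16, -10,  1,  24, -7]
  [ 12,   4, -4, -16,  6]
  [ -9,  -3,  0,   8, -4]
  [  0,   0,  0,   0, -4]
J_3(-4) ⊕ J_2(-4)

The characteristic polynomial is
  det(x·I − A) = x^5 + 20*x^4 + 160*x^3 + 640*x^2 + 1280*x + 1024 = (x + 4)^5

Eigenvalues and multiplicities (the geometric multiplicity of λ is n − rank(A − λI), which equals the number of Jordan blocks for λ):
  λ = -4: algebraic multiplicity = 5, geometric multiplicity = 2

Determining the block sizes for each eigenvalue:
  λ = -4: with am = 5 and gm = 2, the partition is not yet determined (e.g. several partitions of 5 into 2 parts exist). Let N = A − (-4)·I. Computing rank(N^1) = 3, rank(N^2) = 1, rank(N^3) = 0; the number of blocks of size ≥ j is rank(N^{j−1}) − rank(N^j), giving [2, 2, 1]. So we have 1 block(s) of size 3, 1 block(s) of size 2 → block sizes [3, 2]

Assembling the blocks gives a Jordan form
J =
  [-4,  1,  0,  0,  0]
  [ 0, -4,  1,  0,  0]
  [ 0,  0, -4,  0,  0]
  [ 0,  0,  0, -4,  1]
  [ 0,  0,  0,  0, -4]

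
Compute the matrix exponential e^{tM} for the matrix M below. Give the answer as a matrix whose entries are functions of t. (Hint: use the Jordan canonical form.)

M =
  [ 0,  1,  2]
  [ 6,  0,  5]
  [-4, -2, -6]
e^{tM} =
  [t^2*exp(-2*t) + 2*t*exp(-2*t) + exp(-2*t), t*exp(-2*t), t^2*exp(-2*t)/2 + 2*t*exp(-2*t)]
  [2*t^2*exp(-2*t) + 6*t*exp(-2*t), 2*t*exp(-2*t) + exp(-2*t), t^2*exp(-2*t) + 5*t*exp(-2*t)]
  [-2*t^2*exp(-2*t) - 4*t*exp(-2*t), -2*t*exp(-2*t), -t^2*exp(-2*t) - 4*t*exp(-2*t) + exp(-2*t)]

Strategy: write M = P · J · P⁻¹ where J is a Jordan canonical form, so e^{tM} = P · e^{tJ} · P⁻¹, and e^{tJ} can be computed block-by-block.

M has Jordan form
J =
  [-2,  1,  0]
  [ 0, -2,  1]
  [ 0,  0, -2]
(up to reordering of blocks).

Per-block formulas:
  For a 3×3 Jordan block J_3(-2): exp(t · J_3(-2)) = e^(-2t)·(I + t·N + (t^2/2)·N^2), where N is the 3×3 nilpotent shift.

After assembling e^{tJ} and conjugating by P, we get:

e^{tM} =
  [t^2*exp(-2*t) + 2*t*exp(-2*t) + exp(-2*t), t*exp(-2*t), t^2*exp(-2*t)/2 + 2*t*exp(-2*t)]
  [2*t^2*exp(-2*t) + 6*t*exp(-2*t), 2*t*exp(-2*t) + exp(-2*t), t^2*exp(-2*t) + 5*t*exp(-2*t)]
  [-2*t^2*exp(-2*t) - 4*t*exp(-2*t), -2*t*exp(-2*t), -t^2*exp(-2*t) - 4*t*exp(-2*t) + exp(-2*t)]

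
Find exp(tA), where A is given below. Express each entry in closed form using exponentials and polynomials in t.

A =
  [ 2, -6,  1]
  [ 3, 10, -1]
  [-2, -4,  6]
e^{tA} =
  [-2*t^2*exp(6*t) - 4*t*exp(6*t) + exp(6*t), -2*t^2*exp(6*t) - 6*t*exp(6*t), t^2*exp(6*t) + t*exp(6*t)]
  [t^2*exp(6*t) + 3*t*exp(6*t), t^2*exp(6*t) + 4*t*exp(6*t) + exp(6*t), -t^2*exp(6*t)/2 - t*exp(6*t)]
  [-2*t^2*exp(6*t) - 2*t*exp(6*t), -2*t^2*exp(6*t) - 4*t*exp(6*t), t^2*exp(6*t) + exp(6*t)]

Strategy: write A = P · J · P⁻¹ where J is a Jordan canonical form, so e^{tA} = P · e^{tJ} · P⁻¹, and e^{tJ} can be computed block-by-block.

A has Jordan form
J =
  [6, 1, 0]
  [0, 6, 1]
  [0, 0, 6]
(up to reordering of blocks).

Per-block formulas:
  For a 3×3 Jordan block J_3(6): exp(t · J_3(6)) = e^(6t)·(I + t·N + (t^2/2)·N^2), where N is the 3×3 nilpotent shift.

After assembling e^{tJ} and conjugating by P, we get:

e^{tA} =
  [-2*t^2*exp(6*t) - 4*t*exp(6*t) + exp(6*t), -2*t^2*exp(6*t) - 6*t*exp(6*t), t^2*exp(6*t) + t*exp(6*t)]
  [t^2*exp(6*t) + 3*t*exp(6*t), t^2*exp(6*t) + 4*t*exp(6*t) + exp(6*t), -t^2*exp(6*t)/2 - t*exp(6*t)]
  [-2*t^2*exp(6*t) - 2*t*exp(6*t), -2*t^2*exp(6*t) - 4*t*exp(6*t), t^2*exp(6*t) + exp(6*t)]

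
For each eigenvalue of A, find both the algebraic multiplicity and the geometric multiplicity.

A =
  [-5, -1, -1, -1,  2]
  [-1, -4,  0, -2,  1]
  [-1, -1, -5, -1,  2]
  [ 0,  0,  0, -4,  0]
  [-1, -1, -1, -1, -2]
λ = -4: alg = 5, geom = 3

Step 1 — factor the characteristic polynomial to read off the algebraic multiplicities:
  χ_A(x) = (x + 4)^5

Step 2 — compute geometric multiplicities via the rank-nullity identity g(λ) = n − rank(A − λI):
  rank(A − (-4)·I) = 2, so dim ker(A − (-4)·I) = n − 2 = 3

Summary:
  λ = -4: algebraic multiplicity = 5, geometric multiplicity = 3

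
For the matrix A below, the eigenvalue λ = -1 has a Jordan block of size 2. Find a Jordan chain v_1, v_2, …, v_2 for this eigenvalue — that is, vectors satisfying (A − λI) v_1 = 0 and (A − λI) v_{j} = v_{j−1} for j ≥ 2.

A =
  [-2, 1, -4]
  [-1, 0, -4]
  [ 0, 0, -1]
A Jordan chain for λ = -1 of length 2:
v_1 = (-1, -1, 0)ᵀ
v_2 = (1, 0, 0)ᵀ

Let N = A − (-1)·I. We want v_2 with N^2 v_2 = 0 but N^1 v_2 ≠ 0; then v_{j-1} := N · v_j for j = 2, …, 2.

Pick v_2 = (1, 0, 0)ᵀ.
Then v_1 = N · v_2 = (-1, -1, 0)ᵀ.

Sanity check: (A − (-1)·I) v_1 = (0, 0, 0)ᵀ = 0. ✓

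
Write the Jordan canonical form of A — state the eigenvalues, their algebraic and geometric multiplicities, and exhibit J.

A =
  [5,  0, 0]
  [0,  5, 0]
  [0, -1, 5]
J_2(5) ⊕ J_1(5)

The characteristic polynomial is
  det(x·I − A) = x^3 - 15*x^2 + 75*x - 125 = (x - 5)^3

Eigenvalues and multiplicities (the geometric multiplicity of λ is n − rank(A − λI), which equals the number of Jordan blocks for λ):
  λ = 5: algebraic multiplicity = 3, geometric multiplicity = 2

Determining the block sizes for each eigenvalue:
  λ = 5: 2 blocks summing to 3 forces exactly one block of size 2 and the rest size 1 → block sizes [2, 1]

Assembling the blocks gives a Jordan form
J =
  [5, 1, 0]
  [0, 5, 0]
  [0, 0, 5]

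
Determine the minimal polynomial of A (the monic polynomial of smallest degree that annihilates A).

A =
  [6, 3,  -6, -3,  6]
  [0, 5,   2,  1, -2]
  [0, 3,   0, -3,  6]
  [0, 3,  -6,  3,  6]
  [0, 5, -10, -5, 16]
x^2 - 12*x + 36

The characteristic polynomial is χ_A(x) = (x - 6)^5, so the eigenvalues are known. The minimal polynomial is
  m_A(x) = Π_λ (x − λ)^{k_λ}
where k_λ is the size of the *largest* Jordan block for λ (equivalently, the smallest k with (A − λI)^k v = 0 for every generalised eigenvector v of λ).

  λ = 6: largest Jordan block has size 2, contributing (x − 6)^2

So m_A(x) = (x - 6)^2 = x^2 - 12*x + 36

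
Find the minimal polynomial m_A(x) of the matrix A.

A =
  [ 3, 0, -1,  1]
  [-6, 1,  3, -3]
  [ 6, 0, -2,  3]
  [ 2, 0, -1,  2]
x^2 - 2*x + 1

The characteristic polynomial is χ_A(x) = (x - 1)^4, so the eigenvalues are known. The minimal polynomial is
  m_A(x) = Π_λ (x − λ)^{k_λ}
where k_λ is the size of the *largest* Jordan block for λ (equivalently, the smallest k with (A − λI)^k v = 0 for every generalised eigenvector v of λ).

  λ = 1: largest Jordan block has size 2, contributing (x − 1)^2

So m_A(x) = (x - 1)^2 = x^2 - 2*x + 1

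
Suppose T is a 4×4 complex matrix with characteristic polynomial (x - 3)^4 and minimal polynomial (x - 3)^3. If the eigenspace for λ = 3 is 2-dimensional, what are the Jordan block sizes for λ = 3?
Block sizes for λ = 3: [3, 1]

Step 1 — from the characteristic polynomial, algebraic multiplicity of λ = 3 is 4. From dim ker(T − (3)·I) = 2, there are exactly 2 Jordan blocks for λ = 3.
Step 2 — from the minimal polynomial, the factor (x − 3)^3 tells us the largest block for λ = 3 has size 3.
Step 3 — with total size 4, 2 blocks, and largest block 3, the block sizes (in nonincreasing order) are [3, 1].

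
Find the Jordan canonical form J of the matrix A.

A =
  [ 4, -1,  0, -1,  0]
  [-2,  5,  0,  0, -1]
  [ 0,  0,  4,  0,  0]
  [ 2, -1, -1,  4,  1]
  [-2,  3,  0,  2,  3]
J_3(4) ⊕ J_2(4)

The characteristic polynomial is
  det(x·I − A) = x^5 - 20*x^4 + 160*x^3 - 640*x^2 + 1280*x - 1024 = (x - 4)^5

Eigenvalues and multiplicities (the geometric multiplicity of λ is n − rank(A − λI), which equals the number of Jordan blocks for λ):
  λ = 4: algebraic multiplicity = 5, geometric multiplicity = 2

Determining the block sizes for each eigenvalue:
  λ = 4: with am = 5 and gm = 2, the partition is not yet determined (e.g. several partitions of 5 into 2 parts exist). Let N = A − (4)·I. Computing rank(N^1) = 3, rank(N^2) = 1, rank(N^3) = 0; the number of blocks of size ≥ j is rank(N^{j−1}) − rank(N^j), giving [2, 2, 1]. So we have 1 block(s) of size 3, 1 block(s) of size 2 → block sizes [3, 2]

Assembling the blocks gives a Jordan form
J =
  [4, 1, 0, 0, 0]
  [0, 4, 1, 0, 0]
  [0, 0, 4, 0, 0]
  [0, 0, 0, 4, 1]
  [0, 0, 0, 0, 4]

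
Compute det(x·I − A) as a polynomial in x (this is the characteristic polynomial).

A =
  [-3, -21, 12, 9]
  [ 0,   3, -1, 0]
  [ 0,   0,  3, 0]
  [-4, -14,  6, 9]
x^4 - 12*x^3 + 54*x^2 - 108*x + 81

Expanding det(x·I − A) (e.g. by cofactor expansion or by noting that A is similar to its Jordan form J, which has the same characteristic polynomial as A) gives
  χ_A(x) = x^4 - 12*x^3 + 54*x^2 - 108*x + 81
which factors as (x - 3)^4. The eigenvalues (with algebraic multiplicities) are λ = 3 with multiplicity 4.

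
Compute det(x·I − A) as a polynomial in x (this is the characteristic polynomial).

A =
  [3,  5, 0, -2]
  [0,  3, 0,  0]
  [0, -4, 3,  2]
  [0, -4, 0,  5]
x^4 - 14*x^3 + 72*x^2 - 162*x + 135

Expanding det(x·I − A) (e.g. by cofactor expansion or by noting that A is similar to its Jordan form J, which has the same characteristic polynomial as A) gives
  χ_A(x) = x^4 - 14*x^3 + 72*x^2 - 162*x + 135
which factors as (x - 5)*(x - 3)^3. The eigenvalues (with algebraic multiplicities) are λ = 3 with multiplicity 3, λ = 5 with multiplicity 1.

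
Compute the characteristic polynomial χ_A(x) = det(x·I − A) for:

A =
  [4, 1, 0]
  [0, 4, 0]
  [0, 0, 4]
x^3 - 12*x^2 + 48*x - 64

Expanding det(x·I − A) (e.g. by cofactor expansion or by noting that A is similar to its Jordan form J, which has the same characteristic polynomial as A) gives
  χ_A(x) = x^3 - 12*x^2 + 48*x - 64
which factors as (x - 4)^3. The eigenvalues (with algebraic multiplicities) are λ = 4 with multiplicity 3.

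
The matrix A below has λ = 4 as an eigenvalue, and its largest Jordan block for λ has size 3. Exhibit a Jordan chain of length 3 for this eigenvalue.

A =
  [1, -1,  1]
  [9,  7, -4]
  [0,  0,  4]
A Jordan chain for λ = 4 of length 3:
v_1 = (1, -3, 0)ᵀ
v_2 = (1, -4, 0)ᵀ
v_3 = (0, 0, 1)ᵀ

Let N = A − (4)·I. We want v_3 with N^3 v_3 = 0 but N^2 v_3 ≠ 0; then v_{j-1} := N · v_j for j = 3, …, 2.

Pick v_3 = (0, 0, 1)ᵀ.
Then v_2 = N · v_3 = (1, -4, 0)ᵀ.
Then v_1 = N · v_2 = (1, -3, 0)ᵀ.

Sanity check: (A − (4)·I) v_1 = (0, 0, 0)ᵀ = 0. ✓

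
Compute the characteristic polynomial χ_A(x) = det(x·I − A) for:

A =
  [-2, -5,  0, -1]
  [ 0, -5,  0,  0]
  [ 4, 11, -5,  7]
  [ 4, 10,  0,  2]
x^4 + 10*x^3 + 25*x^2

Expanding det(x·I − A) (e.g. by cofactor expansion or by noting that A is similar to its Jordan form J, which has the same characteristic polynomial as A) gives
  χ_A(x) = x^4 + 10*x^3 + 25*x^2
which factors as x^2*(x + 5)^2. The eigenvalues (with algebraic multiplicities) are λ = -5 with multiplicity 2, λ = 0 with multiplicity 2.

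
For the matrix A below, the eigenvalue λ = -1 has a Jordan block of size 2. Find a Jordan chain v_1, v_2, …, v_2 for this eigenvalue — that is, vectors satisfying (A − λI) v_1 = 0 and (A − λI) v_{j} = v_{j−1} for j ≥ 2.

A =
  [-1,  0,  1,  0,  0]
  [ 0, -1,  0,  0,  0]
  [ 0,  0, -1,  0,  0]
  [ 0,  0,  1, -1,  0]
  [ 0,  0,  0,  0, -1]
A Jordan chain for λ = -1 of length 2:
v_1 = (1, 0, 0, 1, 0)ᵀ
v_2 = (0, 0, 1, 0, 0)ᵀ

Let N = A − (-1)·I. We want v_2 with N^2 v_2 = 0 but N^1 v_2 ≠ 0; then v_{j-1} := N · v_j for j = 2, …, 2.

Pick v_2 = (0, 0, 1, 0, 0)ᵀ.
Then v_1 = N · v_2 = (1, 0, 0, 1, 0)ᵀ.

Sanity check: (A − (-1)·I) v_1 = (0, 0, 0, 0, 0)ᵀ = 0. ✓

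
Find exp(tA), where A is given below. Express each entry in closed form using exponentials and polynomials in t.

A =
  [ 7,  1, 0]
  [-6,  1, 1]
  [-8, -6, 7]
e^{tA} =
  [-t^2*exp(5*t) + 2*t*exp(5*t) + exp(5*t), -t^2*exp(5*t) + t*exp(5*t), t^2*exp(5*t)/2]
  [2*t^2*exp(5*t) - 6*t*exp(5*t), 2*t^2*exp(5*t) - 4*t*exp(5*t) + exp(5*t), -t^2*exp(5*t) + t*exp(5*t)]
  [2*t^2*exp(5*t) - 8*t*exp(5*t), 2*t^2*exp(5*t) - 6*t*exp(5*t), -t^2*exp(5*t) + 2*t*exp(5*t) + exp(5*t)]

Strategy: write A = P · J · P⁻¹ where J is a Jordan canonical form, so e^{tA} = P · e^{tJ} · P⁻¹, and e^{tJ} can be computed block-by-block.

A has Jordan form
J =
  [5, 1, 0]
  [0, 5, 1]
  [0, 0, 5]
(up to reordering of blocks).

Per-block formulas:
  For a 3×3 Jordan block J_3(5): exp(t · J_3(5)) = e^(5t)·(I + t·N + (t^2/2)·N^2), where N is the 3×3 nilpotent shift.

After assembling e^{tJ} and conjugating by P, we get:

e^{tA} =
  [-t^2*exp(5*t) + 2*t*exp(5*t) + exp(5*t), -t^2*exp(5*t) + t*exp(5*t), t^2*exp(5*t)/2]
  [2*t^2*exp(5*t) - 6*t*exp(5*t), 2*t^2*exp(5*t) - 4*t*exp(5*t) + exp(5*t), -t^2*exp(5*t) + t*exp(5*t)]
  [2*t^2*exp(5*t) - 8*t*exp(5*t), 2*t^2*exp(5*t) - 6*t*exp(5*t), -t^2*exp(5*t) + 2*t*exp(5*t) + exp(5*t)]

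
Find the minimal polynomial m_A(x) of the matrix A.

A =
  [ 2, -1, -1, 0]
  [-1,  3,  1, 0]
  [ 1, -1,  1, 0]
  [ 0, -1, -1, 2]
x^3 - 6*x^2 + 12*x - 8

The characteristic polynomial is χ_A(x) = (x - 2)^4, so the eigenvalues are known. The minimal polynomial is
  m_A(x) = Π_λ (x − λ)^{k_λ}
where k_λ is the size of the *largest* Jordan block for λ (equivalently, the smallest k with (A − λI)^k v = 0 for every generalised eigenvector v of λ).

  λ = 2: largest Jordan block has size 3, contributing (x − 2)^3

So m_A(x) = (x - 2)^3 = x^3 - 6*x^2 + 12*x - 8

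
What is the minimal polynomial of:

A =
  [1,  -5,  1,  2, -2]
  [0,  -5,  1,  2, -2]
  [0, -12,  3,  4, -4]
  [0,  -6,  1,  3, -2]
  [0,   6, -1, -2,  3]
x^3 - 3*x^2 + 3*x - 1

The characteristic polynomial is χ_A(x) = (x - 1)^5, so the eigenvalues are known. The minimal polynomial is
  m_A(x) = Π_λ (x − λ)^{k_λ}
where k_λ is the size of the *largest* Jordan block for λ (equivalently, the smallest k with (A − λI)^k v = 0 for every generalised eigenvector v of λ).

  λ = 1: largest Jordan block has size 3, contributing (x − 1)^3

So m_A(x) = (x - 1)^3 = x^3 - 3*x^2 + 3*x - 1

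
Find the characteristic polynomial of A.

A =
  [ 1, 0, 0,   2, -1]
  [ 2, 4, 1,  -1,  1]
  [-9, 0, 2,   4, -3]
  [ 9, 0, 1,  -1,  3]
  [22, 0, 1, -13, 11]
x^5 - 17*x^4 + 115*x^3 - 387*x^2 + 648*x - 432

Expanding det(x·I − A) (e.g. by cofactor expansion or by noting that A is similar to its Jordan form J, which has the same characteristic polynomial as A) gives
  χ_A(x) = x^5 - 17*x^4 + 115*x^3 - 387*x^2 + 648*x - 432
which factors as (x - 4)^2*(x - 3)^3. The eigenvalues (with algebraic multiplicities) are λ = 3 with multiplicity 3, λ = 4 with multiplicity 2.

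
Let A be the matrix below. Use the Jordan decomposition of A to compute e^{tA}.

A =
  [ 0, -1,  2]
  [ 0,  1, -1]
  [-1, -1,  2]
e^{tA} =
  [-t^2*exp(t)/2 - t*exp(t) + exp(t), -t^2*exp(t)/2 - t*exp(t), t^2*exp(t)/2 + 2*t*exp(t)]
  [t^2*exp(t)/2, t^2*exp(t)/2 + exp(t), -t^2*exp(t)/2 - t*exp(t)]
  [-t*exp(t), -t*exp(t), t*exp(t) + exp(t)]

Strategy: write A = P · J · P⁻¹ where J is a Jordan canonical form, so e^{tA} = P · e^{tJ} · P⁻¹, and e^{tJ} can be computed block-by-block.

A has Jordan form
J =
  [1, 1, 0]
  [0, 1, 1]
  [0, 0, 1]
(up to reordering of blocks).

Per-block formulas:
  For a 3×3 Jordan block J_3(1): exp(t · J_3(1)) = e^(1t)·(I + t·N + (t^2/2)·N^2), where N is the 3×3 nilpotent shift.

After assembling e^{tJ} and conjugating by P, we get:

e^{tA} =
  [-t^2*exp(t)/2 - t*exp(t) + exp(t), -t^2*exp(t)/2 - t*exp(t), t^2*exp(t)/2 + 2*t*exp(t)]
  [t^2*exp(t)/2, t^2*exp(t)/2 + exp(t), -t^2*exp(t)/2 - t*exp(t)]
  [-t*exp(t), -t*exp(t), t*exp(t) + exp(t)]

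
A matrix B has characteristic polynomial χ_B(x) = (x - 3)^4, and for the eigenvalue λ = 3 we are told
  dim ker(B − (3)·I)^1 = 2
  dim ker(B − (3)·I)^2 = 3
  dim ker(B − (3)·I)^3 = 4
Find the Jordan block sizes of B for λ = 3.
Block sizes for λ = 3: [3, 1]

From the dimensions of kernels of powers, the number of Jordan blocks of size at least j is d_j − d_{j−1} where d_j = dim ker(N^j) (with d_0 = 0). Computing the differences gives [2, 1, 1].
The number of blocks of size exactly k is (#blocks of size ≥ k) − (#blocks of size ≥ k + 1), so the partition is: 1 block(s) of size 1, 1 block(s) of size 3.
In nonincreasing order the block sizes are [3, 1].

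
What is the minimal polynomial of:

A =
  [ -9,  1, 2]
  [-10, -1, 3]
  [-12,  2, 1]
x^3 + 9*x^2 + 27*x + 27

The characteristic polynomial is χ_A(x) = (x + 3)^3, so the eigenvalues are known. The minimal polynomial is
  m_A(x) = Π_λ (x − λ)^{k_λ}
where k_λ is the size of the *largest* Jordan block for λ (equivalently, the smallest k with (A − λI)^k v = 0 for every generalised eigenvector v of λ).

  λ = -3: largest Jordan block has size 3, contributing (x + 3)^3

So m_A(x) = (x + 3)^3 = x^3 + 9*x^2 + 27*x + 27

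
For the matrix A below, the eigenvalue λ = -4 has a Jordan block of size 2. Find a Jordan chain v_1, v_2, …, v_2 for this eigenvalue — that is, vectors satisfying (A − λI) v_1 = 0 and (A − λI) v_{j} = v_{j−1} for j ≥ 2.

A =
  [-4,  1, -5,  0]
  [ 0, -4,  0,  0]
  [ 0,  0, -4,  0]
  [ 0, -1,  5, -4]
A Jordan chain for λ = -4 of length 2:
v_1 = (1, 0, 0, -1)ᵀ
v_2 = (0, 1, 0, 0)ᵀ

Let N = A − (-4)·I. We want v_2 with N^2 v_2 = 0 but N^1 v_2 ≠ 0; then v_{j-1} := N · v_j for j = 2, …, 2.

Pick v_2 = (0, 1, 0, 0)ᵀ.
Then v_1 = N · v_2 = (1, 0, 0, -1)ᵀ.

Sanity check: (A − (-4)·I) v_1 = (0, 0, 0, 0)ᵀ = 0. ✓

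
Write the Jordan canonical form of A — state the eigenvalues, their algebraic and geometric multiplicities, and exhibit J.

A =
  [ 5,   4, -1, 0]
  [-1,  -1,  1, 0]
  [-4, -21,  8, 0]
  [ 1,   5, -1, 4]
J_3(4) ⊕ J_1(4)

The characteristic polynomial is
  det(x·I − A) = x^4 - 16*x^3 + 96*x^2 - 256*x + 256 = (x - 4)^4

Eigenvalues and multiplicities (the geometric multiplicity of λ is n − rank(A − λI), which equals the number of Jordan blocks for λ):
  λ = 4: algebraic multiplicity = 4, geometric multiplicity = 2

Determining the block sizes for each eigenvalue:
  λ = 4: with am = 4 and gm = 2, the partition is not yet determined (e.g. several partitions of 4 into 2 parts exist). Let N = A − (4)·I. Computing rank(N^1) = 2, rank(N^2) = 1, rank(N^3) = 0; the number of blocks of size ≥ j is rank(N^{j−1}) − rank(N^j), giving [2, 1, 1]. So we have 1 block(s) of size 3, 1 block(s) of size 1 → block sizes [3, 1]

Assembling the blocks gives a Jordan form
J =
  [4, 1, 0, 0]
  [0, 4, 1, 0]
  [0, 0, 4, 0]
  [0, 0, 0, 4]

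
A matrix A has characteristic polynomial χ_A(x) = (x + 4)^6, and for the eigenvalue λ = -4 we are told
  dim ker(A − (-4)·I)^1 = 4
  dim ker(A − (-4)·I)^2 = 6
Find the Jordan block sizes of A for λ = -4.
Block sizes for λ = -4: [2, 2, 1, 1]

From the dimensions of kernels of powers, the number of Jordan blocks of size at least j is d_j − d_{j−1} where d_j = dim ker(N^j) (with d_0 = 0). Computing the differences gives [4, 2].
The number of blocks of size exactly k is (#blocks of size ≥ k) − (#blocks of size ≥ k + 1), so the partition is: 2 block(s) of size 1, 2 block(s) of size 2.
In nonincreasing order the block sizes are [2, 2, 1, 1].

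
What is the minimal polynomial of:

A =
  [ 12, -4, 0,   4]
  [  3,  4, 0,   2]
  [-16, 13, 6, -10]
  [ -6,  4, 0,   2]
x^3 - 18*x^2 + 108*x - 216

The characteristic polynomial is χ_A(x) = (x - 6)^4, so the eigenvalues are known. The minimal polynomial is
  m_A(x) = Π_λ (x − λ)^{k_λ}
where k_λ is the size of the *largest* Jordan block for λ (equivalently, the smallest k with (A − λI)^k v = 0 for every generalised eigenvector v of λ).

  λ = 6: largest Jordan block has size 3, contributing (x − 6)^3

So m_A(x) = (x - 6)^3 = x^3 - 18*x^2 + 108*x - 216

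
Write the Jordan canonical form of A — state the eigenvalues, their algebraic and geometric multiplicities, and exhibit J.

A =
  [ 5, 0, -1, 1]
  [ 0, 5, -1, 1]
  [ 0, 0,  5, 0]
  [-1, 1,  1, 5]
J_3(5) ⊕ J_1(5)

The characteristic polynomial is
  det(x·I − A) = x^4 - 20*x^3 + 150*x^2 - 500*x + 625 = (x - 5)^4

Eigenvalues and multiplicities (the geometric multiplicity of λ is n − rank(A − λI), which equals the number of Jordan blocks for λ):
  λ = 5: algebraic multiplicity = 4, geometric multiplicity = 2

Determining the block sizes for each eigenvalue:
  λ = 5: with am = 4 and gm = 2, the partition is not yet determined (e.g. several partitions of 4 into 2 parts exist). Let N = A − (5)·I. Computing rank(N^1) = 2, rank(N^2) = 1, rank(N^3) = 0; the number of blocks of size ≥ j is rank(N^{j−1}) − rank(N^j), giving [2, 1, 1]. So we have 1 block(s) of size 3, 1 block(s) of size 1 → block sizes [3, 1]

Assembling the blocks gives a Jordan form
J =
  [5, 1, 0, 0]
  [0, 5, 1, 0]
  [0, 0, 5, 0]
  [0, 0, 0, 5]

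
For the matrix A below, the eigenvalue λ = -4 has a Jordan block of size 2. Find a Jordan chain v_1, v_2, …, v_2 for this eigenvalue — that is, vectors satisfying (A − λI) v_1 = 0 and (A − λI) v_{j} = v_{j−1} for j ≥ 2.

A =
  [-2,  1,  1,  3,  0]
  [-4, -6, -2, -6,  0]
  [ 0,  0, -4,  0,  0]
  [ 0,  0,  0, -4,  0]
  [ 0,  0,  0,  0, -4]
A Jordan chain for λ = -4 of length 2:
v_1 = (2, -4, 0, 0, 0)ᵀ
v_2 = (1, 0, 0, 0, 0)ᵀ

Let N = A − (-4)·I. We want v_2 with N^2 v_2 = 0 but N^1 v_2 ≠ 0; then v_{j-1} := N · v_j for j = 2, …, 2.

Pick v_2 = (1, 0, 0, 0, 0)ᵀ.
Then v_1 = N · v_2 = (2, -4, 0, 0, 0)ᵀ.

Sanity check: (A − (-4)·I) v_1 = (0, 0, 0, 0, 0)ᵀ = 0. ✓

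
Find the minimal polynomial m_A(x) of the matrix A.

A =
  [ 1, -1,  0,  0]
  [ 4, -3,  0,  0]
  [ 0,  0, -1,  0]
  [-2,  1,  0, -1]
x^2 + 2*x + 1

The characteristic polynomial is χ_A(x) = (x + 1)^4, so the eigenvalues are known. The minimal polynomial is
  m_A(x) = Π_λ (x − λ)^{k_λ}
where k_λ is the size of the *largest* Jordan block for λ (equivalently, the smallest k with (A − λI)^k v = 0 for every generalised eigenvector v of λ).

  λ = -1: largest Jordan block has size 2, contributing (x + 1)^2

So m_A(x) = (x + 1)^2 = x^2 + 2*x + 1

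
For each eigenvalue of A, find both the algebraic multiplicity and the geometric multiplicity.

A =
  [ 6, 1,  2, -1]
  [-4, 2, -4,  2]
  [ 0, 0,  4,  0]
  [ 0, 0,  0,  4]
λ = 4: alg = 4, geom = 3

Step 1 — factor the characteristic polynomial to read off the algebraic multiplicities:
  χ_A(x) = (x - 4)^4

Step 2 — compute geometric multiplicities via the rank-nullity identity g(λ) = n − rank(A − λI):
  rank(A − (4)·I) = 1, so dim ker(A − (4)·I) = n − 1 = 3

Summary:
  λ = 4: algebraic multiplicity = 4, geometric multiplicity = 3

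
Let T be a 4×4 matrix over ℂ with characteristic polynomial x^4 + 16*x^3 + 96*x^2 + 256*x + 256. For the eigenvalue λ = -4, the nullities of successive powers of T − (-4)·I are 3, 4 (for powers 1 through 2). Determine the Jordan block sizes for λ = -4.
Block sizes for λ = -4: [2, 1, 1]

From the dimensions of kernels of powers, the number of Jordan blocks of size at least j is d_j − d_{j−1} where d_j = dim ker(N^j) (with d_0 = 0). Computing the differences gives [3, 1].
The number of blocks of size exactly k is (#blocks of size ≥ k) − (#blocks of size ≥ k + 1), so the partition is: 2 block(s) of size 1, 1 block(s) of size 2.
In nonincreasing order the block sizes are [2, 1, 1].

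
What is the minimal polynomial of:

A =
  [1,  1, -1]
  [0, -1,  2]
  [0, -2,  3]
x^2 - 2*x + 1

The characteristic polynomial is χ_A(x) = (x - 1)^3, so the eigenvalues are known. The minimal polynomial is
  m_A(x) = Π_λ (x − λ)^{k_λ}
where k_λ is the size of the *largest* Jordan block for λ (equivalently, the smallest k with (A − λI)^k v = 0 for every generalised eigenvector v of λ).

  λ = 1: largest Jordan block has size 2, contributing (x − 1)^2

So m_A(x) = (x - 1)^2 = x^2 - 2*x + 1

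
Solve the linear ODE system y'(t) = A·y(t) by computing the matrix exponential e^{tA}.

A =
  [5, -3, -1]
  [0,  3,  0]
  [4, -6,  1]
e^{tA} =
  [2*t*exp(3*t) + exp(3*t), -3*t*exp(3*t), -t*exp(3*t)]
  [0, exp(3*t), 0]
  [4*t*exp(3*t), -6*t*exp(3*t), -2*t*exp(3*t) + exp(3*t)]

Strategy: write A = P · J · P⁻¹ where J is a Jordan canonical form, so e^{tA} = P · e^{tJ} · P⁻¹, and e^{tJ} can be computed block-by-block.

A has Jordan form
J =
  [3, 1, 0]
  [0, 3, 0]
  [0, 0, 3]
(up to reordering of blocks).

Per-block formulas:
  For a 1×1 block at λ = 3: exp(t · [3]) = [e^(3t)].
  For a 2×2 Jordan block J_2(3): exp(t · J_2(3)) = e^(3t)·(I + t·N), where N is the 2×2 nilpotent shift.

After assembling e^{tJ} and conjugating by P, we get:

e^{tA} =
  [2*t*exp(3*t) + exp(3*t), -3*t*exp(3*t), -t*exp(3*t)]
  [0, exp(3*t), 0]
  [4*t*exp(3*t), -6*t*exp(3*t), -2*t*exp(3*t) + exp(3*t)]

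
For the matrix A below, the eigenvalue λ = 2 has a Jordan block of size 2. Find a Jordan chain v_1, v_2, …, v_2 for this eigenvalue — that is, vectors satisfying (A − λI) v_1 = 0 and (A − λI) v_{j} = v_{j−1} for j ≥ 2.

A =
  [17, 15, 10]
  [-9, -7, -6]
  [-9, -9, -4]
A Jordan chain for λ = 2 of length 2:
v_1 = (15, -9, -9)ᵀ
v_2 = (1, 0, 0)ᵀ

Let N = A − (2)·I. We want v_2 with N^2 v_2 = 0 but N^1 v_2 ≠ 0; then v_{j-1} := N · v_j for j = 2, …, 2.

Pick v_2 = (1, 0, 0)ᵀ.
Then v_1 = N · v_2 = (15, -9, -9)ᵀ.

Sanity check: (A − (2)·I) v_1 = (0, 0, 0)ᵀ = 0. ✓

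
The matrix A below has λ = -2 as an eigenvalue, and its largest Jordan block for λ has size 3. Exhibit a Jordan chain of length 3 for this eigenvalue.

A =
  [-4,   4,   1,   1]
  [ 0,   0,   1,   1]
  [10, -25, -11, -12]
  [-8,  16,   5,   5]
A Jordan chain for λ = -2 of length 3:
v_1 = (-3, -3, 9, -3)ᵀ
v_2 = (2, 2, -15, 8)ᵀ
v_3 = (1, 1, 0, 0)ᵀ

Let N = A − (-2)·I. We want v_3 with N^3 v_3 = 0 but N^2 v_3 ≠ 0; then v_{j-1} := N · v_j for j = 3, …, 2.

Pick v_3 = (1, 1, 0, 0)ᵀ.
Then v_2 = N · v_3 = (2, 2, -15, 8)ᵀ.
Then v_1 = N · v_2 = (-3, -3, 9, -3)ᵀ.

Sanity check: (A − (-2)·I) v_1 = (0, 0, 0, 0)ᵀ = 0. ✓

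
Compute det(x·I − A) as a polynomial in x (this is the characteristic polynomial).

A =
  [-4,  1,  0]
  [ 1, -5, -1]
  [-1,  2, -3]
x^3 + 12*x^2 + 48*x + 64

Expanding det(x·I − A) (e.g. by cofactor expansion or by noting that A is similar to its Jordan form J, which has the same characteristic polynomial as A) gives
  χ_A(x) = x^3 + 12*x^2 + 48*x + 64
which factors as (x + 4)^3. The eigenvalues (with algebraic multiplicities) are λ = -4 with multiplicity 3.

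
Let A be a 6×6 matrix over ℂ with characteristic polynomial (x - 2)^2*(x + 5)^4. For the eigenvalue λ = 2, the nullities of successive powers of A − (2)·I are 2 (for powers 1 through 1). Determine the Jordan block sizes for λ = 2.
Block sizes for λ = 2: [1, 1]

From the dimensions of kernels of powers, the number of Jordan blocks of size at least j is d_j − d_{j−1} where d_j = dim ker(N^j) (with d_0 = 0). Computing the differences gives [2].
The number of blocks of size exactly k is (#blocks of size ≥ k) − (#blocks of size ≥ k + 1), so the partition is: 2 block(s) of size 1.
In nonincreasing order the block sizes are [1, 1].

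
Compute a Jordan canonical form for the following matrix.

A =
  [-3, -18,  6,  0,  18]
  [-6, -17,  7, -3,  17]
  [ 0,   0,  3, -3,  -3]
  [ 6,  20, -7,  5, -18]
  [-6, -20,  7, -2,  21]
J_1(-3) ⊕ J_3(3) ⊕ J_1(3)

The characteristic polynomial is
  det(x·I − A) = x^5 - 9*x^4 + 18*x^3 + 54*x^2 - 243*x + 243 = (x - 3)^4*(x + 3)

Eigenvalues and multiplicities (the geometric multiplicity of λ is n − rank(A − λI), which equals the number of Jordan blocks for λ):
  λ = -3: algebraic multiplicity = 1, geometric multiplicity = 1
  λ = 3: algebraic multiplicity = 4, geometric multiplicity = 2

Determining the block sizes for each eigenvalue:
  λ = -3: one block (gm = 1), so the single block has size am = 1 → block sizes [1]
  λ = 3: with am = 4 and gm = 2, the partition is not yet determined (e.g. several partitions of 4 into 2 parts exist). Let N = A − (3)·I. Computing rank(N^1) = 3, rank(N^2) = 2, rank(N^3) = 1; the number of blocks of size ≥ j is rank(N^{j−1}) − rank(N^j), giving [2, 1, 1]. So we have 1 block(s) of size 3, 1 block(s) of size 1 → block sizes [3, 1]

Assembling the blocks gives a Jordan form
J =
  [-3, 0, 0, 0, 0]
  [ 0, 3, 1, 0, 0]
  [ 0, 0, 3, 1, 0]
  [ 0, 0, 0, 3, 0]
  [ 0, 0, 0, 0, 3]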